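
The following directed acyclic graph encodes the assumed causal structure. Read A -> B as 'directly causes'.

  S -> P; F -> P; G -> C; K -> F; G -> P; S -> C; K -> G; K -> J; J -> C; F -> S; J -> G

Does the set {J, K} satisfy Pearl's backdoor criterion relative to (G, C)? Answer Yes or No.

Yes

Backdoor paths from G to C (paths whose first edge points into G):
  P1: G <- K -> J -> C
  P2: G <- K -> F -> S -> C
  P3: G <- K -> F -> P <- S -> C
  P4: G <- J <- K -> F -> S -> C
  P5: G <- J <- K -> F -> P <- S -> C
  P6: G <- J -> C
Condition 1 (no descendant of G in the set): holds — descendants of G are {C, P}; none are in {J, K}.
Condition 2 (every backdoor path blocked by {J, K}):
  P1: blocked at fork node K ∈ conditioning set.
  P2: blocked at fork node K ∈ conditioning set.
  P3: blocked at fork node K ∈ conditioning set.
  P4: blocked at chain node J ∈ conditioning set.
  P5: blocked at chain node J ∈ conditioning set.
  P6: blocked at fork node J ∈ conditioning set.
{J, K} satisfies the backdoor criterion.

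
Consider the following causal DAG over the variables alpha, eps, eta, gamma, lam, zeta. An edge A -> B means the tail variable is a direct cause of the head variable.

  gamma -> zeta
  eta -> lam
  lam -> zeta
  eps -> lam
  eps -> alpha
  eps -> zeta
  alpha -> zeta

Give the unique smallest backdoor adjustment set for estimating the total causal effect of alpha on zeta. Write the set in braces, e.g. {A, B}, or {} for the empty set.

{eps}

Variables eligible for adjustment (non-descendants of alpha, excluding alpha and zeta): {eps, eta, gamma, lam}.
Backdoor paths from alpha to zeta:
  P1: alpha <- eps -> lam -> zeta
  P2: alpha <- eps -> zeta
The empty set is not sufficient: P1 (alpha <- eps -> lam -> zeta) has no collider blocking it and no conditioned non-collider, so it is open.
Try {eps}:
  P1: blocked at fork node eps ∈ conditioning set.
  P2: blocked at fork node eps ∈ conditioning set.
{eps} contains no descendant of alpha and blocks every backdoor path.
No other singleton works — e.g. {eta} leaves P1 open — so {eps} is the unique smallest valid adjustment set.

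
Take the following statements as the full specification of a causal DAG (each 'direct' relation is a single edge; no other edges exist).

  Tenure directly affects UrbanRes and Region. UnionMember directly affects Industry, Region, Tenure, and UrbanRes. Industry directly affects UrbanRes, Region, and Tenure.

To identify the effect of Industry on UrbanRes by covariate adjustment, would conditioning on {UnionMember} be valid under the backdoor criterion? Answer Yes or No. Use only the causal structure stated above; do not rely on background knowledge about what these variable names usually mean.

Yes

Backdoor paths from Industry to UrbanRes (paths whose first edge points into Industry):
  P1: Industry <- UnionMember -> Tenure -> UrbanRes
  P2: Industry <- UnionMember -> Region <- Tenure -> UrbanRes
  P3: Industry <- UnionMember -> UrbanRes
Condition 1 (no descendant of Industry in the set): holds — descendants of Industry are {Region, Tenure, UrbanRes}; none are in {UnionMember}.
Condition 2 (every backdoor path blocked by {UnionMember}):
  P1: blocked at fork node UnionMember ∈ conditioning set.
  P2: blocked at fork node UnionMember ∈ conditioning set.
  P3: blocked at fork node UnionMember ∈ conditioning set.
{UnionMember} satisfies the backdoor criterion.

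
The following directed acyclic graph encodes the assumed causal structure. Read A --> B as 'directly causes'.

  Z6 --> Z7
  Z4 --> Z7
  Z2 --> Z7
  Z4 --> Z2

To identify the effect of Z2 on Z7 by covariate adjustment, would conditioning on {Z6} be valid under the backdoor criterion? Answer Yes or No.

Backdoor paths from Z2 to Z7 (paths whose first edge points into Z2):
  P1: Z2 <- Z4 -> Z7
Condition 1 (no descendant of Z2 in the set): holds — descendants of Z2 are {Z7}; none are in {Z6}.
Condition 2 (every backdoor path blocked by {Z6}):
  P1: open — no interior node is in the conditioning set.
{Z6} does not satisfy the backdoor criterion.

No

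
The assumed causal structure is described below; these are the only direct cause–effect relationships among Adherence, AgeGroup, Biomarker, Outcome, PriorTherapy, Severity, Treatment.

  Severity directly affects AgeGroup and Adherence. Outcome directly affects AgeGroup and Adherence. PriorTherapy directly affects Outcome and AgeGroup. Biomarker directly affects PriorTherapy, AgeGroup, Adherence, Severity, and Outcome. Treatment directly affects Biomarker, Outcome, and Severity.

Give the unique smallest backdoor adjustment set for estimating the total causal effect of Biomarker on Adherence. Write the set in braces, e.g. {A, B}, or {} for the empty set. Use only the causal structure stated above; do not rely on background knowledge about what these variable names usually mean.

{Treatment}

Variables eligible for adjustment (non-descendants of Biomarker, excluding Biomarker and Adherence): {Treatment}.
Backdoor paths from Biomarker to Adherence:
  P1: Biomarker <- Treatment -> Severity -> AgeGroup <- PriorTherapy -> Outcome -> Adherence
  P2: Biomarker <- Treatment -> Severity -> AgeGroup <- Outcome -> Adherence
  P3: Biomarker <- Treatment -> Severity -> Adherence
  P4: Biomarker <- Treatment -> Outcome <- PriorTherapy -> AgeGroup <- Severity -> Adherence
  P5: Biomarker <- Treatment -> Outcome -> AgeGroup <- Severity -> Adherence
  P6: Biomarker <- Treatment -> Outcome -> Adherence
The empty set is not sufficient: P3 (Biomarker <- Treatment -> Severity -> Adherence) has no collider blocking it and no conditioned non-collider, so it is open.
Try {Treatment}:
  P1: blocked at fork node Treatment ∈ conditioning set.
  P2: blocked at fork node Treatment ∈ conditioning set.
  P3: blocked at fork node Treatment ∈ conditioning set.
  P4: blocked at fork node Treatment ∈ conditioning set.
  P5: blocked at fork node Treatment ∈ conditioning set.
  P6: blocked at fork node Treatment ∈ conditioning set.
{Treatment} contains no descendant of Biomarker and blocks every backdoor path.
{Treatment} is the unique smallest valid adjustment set.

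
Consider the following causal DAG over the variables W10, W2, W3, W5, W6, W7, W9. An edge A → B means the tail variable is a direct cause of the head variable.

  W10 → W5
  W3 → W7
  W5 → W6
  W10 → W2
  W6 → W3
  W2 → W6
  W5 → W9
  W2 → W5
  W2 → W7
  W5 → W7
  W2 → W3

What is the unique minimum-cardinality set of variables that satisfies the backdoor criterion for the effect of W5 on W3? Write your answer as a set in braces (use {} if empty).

Variables eligible for adjustment (non-descendants of W5, excluding W5 and W3): {W10, W2}.
Backdoor paths from W5 to W3:
  P1: W5 <- W10 -> W2 -> W6 -> W3
  P2: W5 <- W10 -> W2 -> W3
  P3: W5 <- W10 -> W2 -> W7 <- W3
  P4: W5 <- W2 -> W6 -> W3
  P5: W5 <- W2 -> W3
  P6: W5 <- W2 -> W7 <- W3
The empty set is not sufficient: P1 (W5 <- W10 -> W2 -> W6 -> W3) has no collider blocking it and no conditioned non-collider, so it is open.
Try {W2}:
  P1: blocked at chain node W2 ∈ conditioning set.
  P2: blocked at chain node W2 ∈ conditioning set.
  P3: blocked at chain node W2 ∈ conditioning set.
  P4: blocked at fork node W2 ∈ conditioning set.
  P5: blocked at fork node W2 ∈ conditioning set.
  P6: blocked at fork node W2 ∈ conditioning set.
{W2} contains no descendant of W5 and blocks every backdoor path.
No other singleton works — e.g. {W10} leaves P4 open — so {W2} is the unique smallest valid adjustment set.

{W2}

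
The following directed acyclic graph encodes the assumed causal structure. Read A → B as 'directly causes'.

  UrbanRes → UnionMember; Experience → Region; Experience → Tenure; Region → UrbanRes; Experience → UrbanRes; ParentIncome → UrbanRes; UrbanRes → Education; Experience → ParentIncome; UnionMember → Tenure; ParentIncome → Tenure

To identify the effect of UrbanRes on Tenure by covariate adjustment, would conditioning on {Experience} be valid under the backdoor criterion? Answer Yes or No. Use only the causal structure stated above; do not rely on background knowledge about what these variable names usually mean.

Backdoor paths from UrbanRes to Tenure (paths whose first edge points into UrbanRes):
  P1: UrbanRes <- Experience -> ParentIncome -> Tenure
  P2: UrbanRes <- Experience -> Tenure
  P3: UrbanRes <- Region <- Experience -> ParentIncome -> Tenure
  P4: UrbanRes <- Region <- Experience -> Tenure
  P5: UrbanRes <- ParentIncome <- Experience -> Tenure
  P6: UrbanRes <- ParentIncome -> Tenure
Condition 1 (no descendant of UrbanRes in the set): holds — descendants of UrbanRes are {Education, Tenure, UnionMember}; none are in {Experience}.
Condition 2 (every backdoor path blocked by {Experience}):
  P1: blocked at fork node Experience ∈ conditioning set.
  P2: blocked at fork node Experience ∈ conditioning set.
  P3: blocked at fork node Experience ∈ conditioning set.
  P4: blocked at fork node Experience ∈ conditioning set.
  P5: blocked at fork node Experience ∈ conditioning set.
  P6: open — no interior node is in the conditioning set.
{Experience} does not satisfy the backdoor criterion.

No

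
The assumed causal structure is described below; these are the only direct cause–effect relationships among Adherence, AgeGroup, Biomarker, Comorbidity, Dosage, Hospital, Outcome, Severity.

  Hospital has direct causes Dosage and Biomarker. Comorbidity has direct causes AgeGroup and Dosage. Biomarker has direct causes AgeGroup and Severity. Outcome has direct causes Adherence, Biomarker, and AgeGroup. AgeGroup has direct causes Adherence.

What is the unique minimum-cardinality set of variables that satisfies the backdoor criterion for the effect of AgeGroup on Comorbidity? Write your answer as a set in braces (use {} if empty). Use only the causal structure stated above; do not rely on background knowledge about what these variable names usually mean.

{}

Variables eligible for adjustment (non-descendants of AgeGroup, excluding AgeGroup and Comorbidity): {Adherence, Dosage, Severity}.
Backdoor paths from AgeGroup to Comorbidity:
  P1: AgeGroup <- Adherence -> Outcome <- Biomarker -> Hospital <- Dosage -> Comorbidity
Each backdoor path contains an unconditioned collider, so every path is already blocked with the empty conditioning set:
  P1: blocked at collider Outcome (neither it nor any descendant is in the conditioning set).
The empty set is therefore the unique smallest valid set.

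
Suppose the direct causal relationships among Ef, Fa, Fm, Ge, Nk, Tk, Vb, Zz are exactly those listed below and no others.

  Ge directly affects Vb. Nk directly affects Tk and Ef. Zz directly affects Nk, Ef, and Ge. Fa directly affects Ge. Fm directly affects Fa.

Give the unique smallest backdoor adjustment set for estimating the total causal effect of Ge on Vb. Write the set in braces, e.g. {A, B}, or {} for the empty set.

{}

Variables eligible for adjustment (non-descendants of Ge, excluding Ge and Vb): {Ef, Fa, Fm, Nk, Tk, Zz}.
Backdoor paths from Ge to Vb:
  (none)
With no backdoor paths the empty set already satisfies the criterion, and it is trivially minimal.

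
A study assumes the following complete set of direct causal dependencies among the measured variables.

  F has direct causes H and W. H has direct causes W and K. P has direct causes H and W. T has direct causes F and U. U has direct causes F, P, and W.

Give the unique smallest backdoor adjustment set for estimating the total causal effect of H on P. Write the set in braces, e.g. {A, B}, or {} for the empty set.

{W}

Variables eligible for adjustment (non-descendants of H, excluding H and P): {K, W}.
Backdoor paths from H to P:
  P1: H <- W -> P
  P2: H <- W -> F -> U <- P
  P3: H <- W -> F -> T <- U <- P
  P4: H <- W -> U <- P
The empty set is not sufficient: P1 (H <- W -> P) has no collider blocking it and no conditioned non-collider, so it is open.
Try {W}:
  P1: blocked at fork node W ∈ conditioning set.
  P2: blocked at fork node W ∈ conditioning set.
  P3: blocked at fork node W ∈ conditioning set.
  P4: blocked at fork node W ∈ conditioning set.
{W} contains no descendant of H and blocks every backdoor path.
No other singleton works — e.g. {K} leaves P1 open — so {W} is the unique smallest valid adjustment set.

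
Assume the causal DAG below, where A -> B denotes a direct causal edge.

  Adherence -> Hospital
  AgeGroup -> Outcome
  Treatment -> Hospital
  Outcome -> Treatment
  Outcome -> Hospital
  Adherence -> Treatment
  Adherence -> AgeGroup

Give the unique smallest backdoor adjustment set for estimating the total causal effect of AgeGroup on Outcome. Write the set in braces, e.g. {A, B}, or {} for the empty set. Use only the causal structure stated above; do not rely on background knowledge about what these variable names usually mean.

{}

Variables eligible for adjustment (non-descendants of AgeGroup, excluding AgeGroup and Outcome): {Adherence}.
Backdoor paths from AgeGroup to Outcome:
  P1: AgeGroup <- Adherence -> Treatment <- Outcome
  P2: AgeGroup <- Adherence -> Treatment -> Hospital <- Outcome
  P3: AgeGroup <- Adherence -> Hospital <- Outcome
  P4: AgeGroup <- Adherence -> Hospital <- Treatment <- Outcome
Each backdoor path contains an unconditioned collider, so every path is already blocked with the empty conditioning set:
  P1: blocked at collider Treatment (neither it nor any descendant is in the conditioning set).
  P2: blocked at collider Hospital (neither it nor any descendant is in the conditioning set).
  P3: blocked at collider Hospital (neither it nor any descendant is in the conditioning set).
  P4: blocked at collider Hospital (neither it nor any descendant is in the conditioning set).
The empty set is therefore the unique smallest valid set.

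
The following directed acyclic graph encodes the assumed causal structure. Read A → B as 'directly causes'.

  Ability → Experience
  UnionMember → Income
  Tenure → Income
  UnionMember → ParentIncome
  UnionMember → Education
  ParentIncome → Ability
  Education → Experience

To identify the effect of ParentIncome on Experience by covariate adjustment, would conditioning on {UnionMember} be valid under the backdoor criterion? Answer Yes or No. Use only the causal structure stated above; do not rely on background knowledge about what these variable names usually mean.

Yes

Backdoor paths from ParentIncome to Experience (paths whose first edge points into ParentIncome):
  P1: ParentIncome <- UnionMember -> Education -> Experience
Condition 1 (no descendant of ParentIncome in the set): holds — descendants of ParentIncome are {Ability, Experience}; none are in {UnionMember}.
Condition 2 (every backdoor path blocked by {UnionMember}):
  P1: blocked at fork node UnionMember ∈ conditioning set.
{UnionMember} satisfies the backdoor criterion.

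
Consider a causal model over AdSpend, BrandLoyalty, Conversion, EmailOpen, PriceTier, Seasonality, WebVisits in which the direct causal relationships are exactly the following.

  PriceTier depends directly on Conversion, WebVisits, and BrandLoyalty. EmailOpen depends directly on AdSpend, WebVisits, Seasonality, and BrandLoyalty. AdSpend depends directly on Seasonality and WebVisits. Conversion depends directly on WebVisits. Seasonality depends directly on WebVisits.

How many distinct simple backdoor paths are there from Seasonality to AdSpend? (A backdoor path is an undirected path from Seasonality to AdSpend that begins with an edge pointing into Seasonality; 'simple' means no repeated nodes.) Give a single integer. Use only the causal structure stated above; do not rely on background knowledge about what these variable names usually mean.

A backdoor path from Seasonality to AdSpend is any simple undirected path whose first edge points into Seasonality (i.e. leaves Seasonality via a parent).
Parents of Seasonality: {WebVisits}.
Enumerating:
  P1: Seasonality <- WebVisits -> AdSpend
  P2: Seasonality <- WebVisits -> EmailOpen <- AdSpend
  P3: Seasonality <- WebVisits -> Conversion -> PriceTier <- BrandLoyalty -> EmailOpen <- AdSpend
  P4: Seasonality <- WebVisits -> PriceTier <- BrandLoyalty -> EmailOpen <- AdSpend
That exhausts the simple backdoor paths. Count: 4.

4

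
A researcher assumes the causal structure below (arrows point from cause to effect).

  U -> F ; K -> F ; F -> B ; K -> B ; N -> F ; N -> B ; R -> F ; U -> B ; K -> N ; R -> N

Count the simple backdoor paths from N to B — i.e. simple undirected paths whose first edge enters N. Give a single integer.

6

A backdoor path from N to B is any simple undirected path whose first edge points into N (i.e. leaves N via a parent).
Parents of N: {K, R}.
Enumerating:
  P1: N <- R -> F <- K -> B
  P2: N <- R -> F <- U -> B
  P3: N <- R -> F -> B
  P4: N <- K -> F <- U -> B
  P5: N <- K -> F -> B
  P6: N <- K -> B
That exhausts the simple backdoor paths. Count: 6.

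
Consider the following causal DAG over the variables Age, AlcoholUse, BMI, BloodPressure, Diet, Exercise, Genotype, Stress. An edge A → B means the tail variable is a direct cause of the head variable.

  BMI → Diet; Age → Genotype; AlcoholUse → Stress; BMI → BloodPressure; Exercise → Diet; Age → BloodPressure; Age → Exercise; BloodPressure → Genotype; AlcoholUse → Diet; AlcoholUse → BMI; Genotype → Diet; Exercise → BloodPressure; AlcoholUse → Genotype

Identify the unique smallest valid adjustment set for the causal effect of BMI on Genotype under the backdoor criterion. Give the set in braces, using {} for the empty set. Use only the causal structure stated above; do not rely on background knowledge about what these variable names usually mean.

Variables eligible for adjustment (non-descendants of BMI, excluding BMI and Genotype): {Age, AlcoholUse, Exercise, Stress}.
Backdoor paths from BMI to Genotype:
  P1: BMI <- AlcoholUse -> Genotype
  P2: BMI <- AlcoholUse -> Diet <- Exercise <- Age -> BloodPressure -> Genotype
  P3: BMI <- AlcoholUse -> Diet <- Exercise <- Age -> Genotype
  P4: BMI <- AlcoholUse -> Diet <- Exercise -> BloodPressure <- Age -> Genotype
  P5: BMI <- AlcoholUse -> Diet <- Exercise -> BloodPressure -> Genotype
  P6: BMI <- AlcoholUse -> Diet <- Genotype
The empty set is not sufficient: P1 (BMI <- AlcoholUse -> Genotype) has no collider blocking it and no conditioned non-collider, so it is open.
Try {AlcoholUse}:
  P1: blocked at fork node AlcoholUse ∈ conditioning set.
  P2: blocked at fork node AlcoholUse ∈ conditioning set.
  P3: blocked at fork node AlcoholUse ∈ conditioning set.
  P4: blocked at fork node AlcoholUse ∈ conditioning set.
  P5: blocked at fork node AlcoholUse ∈ conditioning set.
  P6: blocked at fork node AlcoholUse ∈ conditioning set.
{AlcoholUse} contains no descendant of BMI and blocks every backdoor path.
No other singleton works — e.g. {Age} leaves P1 open — so {AlcoholUse} is the unique smallest valid adjustment set.

{AlcoholUse}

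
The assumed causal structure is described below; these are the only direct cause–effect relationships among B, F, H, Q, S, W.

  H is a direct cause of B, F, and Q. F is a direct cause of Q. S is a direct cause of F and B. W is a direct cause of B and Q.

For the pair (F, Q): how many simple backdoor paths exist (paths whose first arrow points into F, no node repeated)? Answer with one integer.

A backdoor path from F to Q is any simple undirected path whose first edge points into F (i.e. leaves F via a parent).
Parents of F: {H, S}.
Enumerating:
  P1: F <- H -> B <- W -> Q
  P2: F <- H -> Q
  P3: F <- S -> B <- H -> Q
  P4: F <- S -> B <- W -> Q
That exhausts the simple backdoor paths. Count: 4.

4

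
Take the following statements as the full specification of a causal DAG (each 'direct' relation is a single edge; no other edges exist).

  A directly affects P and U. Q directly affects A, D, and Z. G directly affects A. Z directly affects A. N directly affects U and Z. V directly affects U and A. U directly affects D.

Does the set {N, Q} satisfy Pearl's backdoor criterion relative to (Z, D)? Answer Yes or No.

Backdoor paths from Z to D (paths whose first edge points into Z):
  P1: Z <- Q -> A <- V -> U -> D
  P2: Z <- Q -> A -> U -> D
  P3: Z <- Q -> D
  P4: Z <- N -> U <- V -> A <- Q -> D
  P5: Z <- N -> U <- A <- Q -> D
  P6: Z <- N -> U -> D
Condition 1 (no descendant of Z in the set): holds — descendants of Z are {A, D, P, U}; none are in {N, Q}.
Condition 2 (every backdoor path blocked by {N, Q}):
  P1: blocked at fork node Q ∈ conditioning set.
  P2: blocked at fork node Q ∈ conditioning set.
  P3: blocked at fork node Q ∈ conditioning set.
  P4: blocked at fork node N ∈ conditioning set.
  P5: blocked at fork node N ∈ conditioning set.
  P6: blocked at fork node N ∈ conditioning set.
{N, Q} satisfies the backdoor criterion.

Yes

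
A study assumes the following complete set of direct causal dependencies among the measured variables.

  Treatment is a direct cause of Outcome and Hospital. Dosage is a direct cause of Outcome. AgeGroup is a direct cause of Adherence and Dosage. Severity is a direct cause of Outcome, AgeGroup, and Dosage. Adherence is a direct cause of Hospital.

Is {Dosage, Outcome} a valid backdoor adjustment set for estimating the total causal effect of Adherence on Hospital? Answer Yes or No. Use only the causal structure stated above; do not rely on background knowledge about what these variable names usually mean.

Backdoor paths from Adherence to Hospital (paths whose first edge points into Adherence):
  P1: Adherence <- AgeGroup <- Severity -> Dosage -> Outcome <- Treatment -> Hospital
  P2: Adherence <- AgeGroup <- Severity -> Outcome <- Treatment -> Hospital
  P3: Adherence <- AgeGroup -> Dosage <- Severity -> Outcome <- Treatment -> Hospital
  P4: Adherence <- AgeGroup -> Dosage -> Outcome <- Treatment -> Hospital
Condition 1 (no descendant of Adherence in the set): holds — descendants of Adherence are {Hospital}; none are in {Dosage, Outcome}.
Condition 2 (every backdoor path blocked by {Dosage, Outcome}):
  P1: blocked at chain node Dosage ∈ conditioning set.
  P2: open — collider(s) Outcome are conditioned on (or have a conditioned descendant) and no non-collider on the path is in the set.
  P3: open — collider(s) Dosage, Outcome are conditioned on (or have a conditioned descendant) and no non-collider on the path is in the set.
  P4: blocked at chain node Dosage ∈ conditioning set.
{Dosage, Outcome} does not satisfy the backdoor criterion.

No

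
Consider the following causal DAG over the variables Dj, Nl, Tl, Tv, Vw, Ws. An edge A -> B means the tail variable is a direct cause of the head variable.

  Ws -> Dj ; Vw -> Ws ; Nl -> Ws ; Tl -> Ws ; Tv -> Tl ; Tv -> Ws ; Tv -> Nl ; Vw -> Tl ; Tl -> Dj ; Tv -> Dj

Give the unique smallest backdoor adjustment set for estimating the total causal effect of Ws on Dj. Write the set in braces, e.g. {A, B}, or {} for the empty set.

Variables eligible for adjustment (non-descendants of Ws, excluding Ws and Dj): {Nl, Tl, Tv, Vw}.
Backdoor paths from Ws to Dj:
  P1: Ws <- Vw -> Tl <- Tv -> Dj
  P2: Ws <- Vw -> Tl -> Dj
  P3: Ws <- Tv -> Tl -> Dj
  P4: Ws <- Tv -> Dj
  P5: Ws <- Nl <- Tv -> Tl -> Dj
  P6: Ws <- Nl <- Tv -> Dj
  P7: Ws <- Tl <- Tv -> Dj
  P8: Ws <- Tl -> Dj
The empty set is not sufficient: P2 (Ws <- Vw -> Tl -> Dj) has no collider blocking it and no conditioned non-collider, so it is open.
Try {Tl, Tv}:
  P1: blocked at fork node Tv ∈ conditioning set.
  P2: blocked at chain node Tl ∈ conditioning set.
  P3: blocked at fork node Tv ∈ conditioning set.
  P4: blocked at fork node Tv ∈ conditioning set.
  P5: blocked at fork node Tv ∈ conditioning set.
  P6: blocked at fork node Tv ∈ conditioning set.
  P7: blocked at chain node Tl ∈ conditioning set.
  P8: blocked at fork node Tl ∈ conditioning set.
{Tl, Tv} contains no descendant of Ws and blocks every backdoor path.
Every element of {Tl, Tv} is needed (dropping Tl leaves P2 open; dropping Tv leaves P1 open), so no proper subset is valid.
Among all size-2 subsets of the eligible variables, only {Tl, Tv} blocks every backdoor path, so it is the unique smallest valid adjustment set.

{Tl, Tv}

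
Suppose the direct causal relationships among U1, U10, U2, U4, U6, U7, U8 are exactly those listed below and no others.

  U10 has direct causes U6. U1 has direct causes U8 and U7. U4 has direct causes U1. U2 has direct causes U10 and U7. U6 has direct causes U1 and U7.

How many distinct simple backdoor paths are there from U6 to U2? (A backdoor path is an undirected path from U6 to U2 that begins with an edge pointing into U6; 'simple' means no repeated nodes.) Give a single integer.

2

A backdoor path from U6 to U2 is any simple undirected path whose first edge points into U6 (i.e. leaves U6 via a parent).
Parents of U6: {U1, U7}.
Enumerating:
  P1: U6 <- U7 -> U2
  P2: U6 <- U1 <- U7 -> U2
That exhausts the simple backdoor paths. Count: 2.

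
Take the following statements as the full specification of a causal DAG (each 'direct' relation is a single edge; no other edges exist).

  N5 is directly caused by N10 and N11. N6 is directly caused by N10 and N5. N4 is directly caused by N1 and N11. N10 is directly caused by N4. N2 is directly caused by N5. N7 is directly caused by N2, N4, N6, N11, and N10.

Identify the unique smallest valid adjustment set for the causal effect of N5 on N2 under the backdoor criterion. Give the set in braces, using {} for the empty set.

Variables eligible for adjustment (non-descendants of N5, excluding N5 and N2): {N1, N10, N11, N4}.
Backdoor paths from N5 to N2:
  P1: N5 <- N11 -> N4 -> N10 -> N6 -> N7 <- N2
  P2: N5 <- N11 -> N4 -> N10 -> N7 <- N2
  P3: N5 <- N11 -> N4 -> N7 <- N2
  P4: N5 <- N11 -> N7 <- N2
  P5: N5 <- N10 <- N4 <- N11 -> N7 <- N2
  P6: N5 <- N10 <- N4 -> N7 <- N2
  P7: N5 <- N10 -> N6 -> N7 <- N2
  P8: N5 <- N10 -> N7 <- N2
Each backdoor path contains an unconditioned collider, so every path is already blocked with the empty conditioning set:
  P1: blocked at collider N7 (neither it nor any descendant is in the conditioning set).
  P2: blocked at collider N7 (neither it nor any descendant is in the conditioning set).
  P3: blocked at collider N7 (neither it nor any descendant is in the conditioning set).
  P4: blocked at collider N7 (neither it nor any descendant is in the conditioning set).
  P5: blocked at collider N7 (neither it nor any descendant is in the conditioning set).
  P6: blocked at collider N7 (neither it nor any descendant is in the conditioning set).
  P7: blocked at collider N7 (neither it nor any descendant is in the conditioning set).
  P8: blocked at collider N7 (neither it nor any descendant is in the conditioning set).
The empty set is therefore the unique smallest valid set.

{}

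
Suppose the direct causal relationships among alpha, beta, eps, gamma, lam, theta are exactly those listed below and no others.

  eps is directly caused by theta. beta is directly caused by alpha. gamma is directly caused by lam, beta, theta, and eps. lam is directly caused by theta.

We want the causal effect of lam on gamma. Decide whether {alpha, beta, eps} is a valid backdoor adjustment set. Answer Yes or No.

Backdoor paths from lam to gamma (paths whose first edge points into lam):
  P1: lam <- theta -> eps -> gamma
  P2: lam <- theta -> gamma
Condition 1 (no descendant of lam in the set): holds — descendants of lam are {gamma}; none are in {alpha, beta, eps}.
Condition 2 (every backdoor path blocked by {alpha, beta, eps}):
  P1: blocked at chain node eps ∈ conditioning set.
  P2: open — no interior node is in the conditioning set.
{alpha, beta, eps} does not satisfy the backdoor criterion.

No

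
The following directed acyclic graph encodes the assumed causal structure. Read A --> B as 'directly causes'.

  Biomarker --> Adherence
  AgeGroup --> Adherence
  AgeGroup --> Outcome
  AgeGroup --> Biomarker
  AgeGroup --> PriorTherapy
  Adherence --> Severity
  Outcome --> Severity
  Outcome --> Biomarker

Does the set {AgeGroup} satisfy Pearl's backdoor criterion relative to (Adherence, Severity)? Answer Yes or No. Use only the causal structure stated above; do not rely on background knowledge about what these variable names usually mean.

No

Backdoor paths from Adherence to Severity (paths whose first edge points into Adherence):
  P1: Adherence <- AgeGroup -> Outcome -> Severity
  P2: Adherence <- AgeGroup -> Biomarker <- Outcome -> Severity
  P3: Adherence <- Biomarker <- AgeGroup -> Outcome -> Severity
  P4: Adherence <- Biomarker <- Outcome -> Severity
Condition 1 (no descendant of Adherence in the set): holds — descendants of Adherence are {Severity}; none are in {AgeGroup}.
Condition 2 (every backdoor path blocked by {AgeGroup}):
  P1: blocked at fork node AgeGroup ∈ conditioning set.
  P2: blocked at fork node AgeGroup ∈ conditioning set.
  P3: blocked at fork node AgeGroup ∈ conditioning set.
  P4: open — no interior node is in the conditioning set.
{AgeGroup} does not satisfy the backdoor criterion.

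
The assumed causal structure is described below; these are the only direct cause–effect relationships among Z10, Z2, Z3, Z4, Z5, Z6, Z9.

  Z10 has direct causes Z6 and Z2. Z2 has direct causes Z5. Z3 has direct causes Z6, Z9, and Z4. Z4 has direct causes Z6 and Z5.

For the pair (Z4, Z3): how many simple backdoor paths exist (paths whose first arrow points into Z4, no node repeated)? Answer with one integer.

A backdoor path from Z4 to Z3 is any simple undirected path whose first edge points into Z4 (i.e. leaves Z4 via a parent).
Parents of Z4: {Z5, Z6}.
Enumerating:
  P1: Z4 <- Z5 -> Z2 -> Z10 <- Z6 -> Z3
  P2: Z4 <- Z6 -> Z3
That exhausts the simple backdoor paths. Count: 2.

2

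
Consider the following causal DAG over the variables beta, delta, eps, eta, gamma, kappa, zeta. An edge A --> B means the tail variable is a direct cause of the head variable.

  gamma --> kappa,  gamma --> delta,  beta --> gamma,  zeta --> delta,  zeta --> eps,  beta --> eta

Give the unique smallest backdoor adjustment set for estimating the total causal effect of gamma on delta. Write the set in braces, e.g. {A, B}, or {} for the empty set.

{}

Variables eligible for adjustment (non-descendants of gamma, excluding gamma and delta): {beta, eps, eta, zeta}.
Backdoor paths from gamma to delta:
  (none)
With no backdoor paths the empty set already satisfies the criterion, and it is trivially minimal.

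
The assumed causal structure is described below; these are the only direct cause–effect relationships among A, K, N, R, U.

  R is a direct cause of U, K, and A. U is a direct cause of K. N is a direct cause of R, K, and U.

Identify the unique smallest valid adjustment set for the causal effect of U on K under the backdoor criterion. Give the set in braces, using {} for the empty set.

Variables eligible for adjustment (non-descendants of U, excluding U and K): {A, N, R}.
Backdoor paths from U to K:
  P1: U <- N -> R -> K
  P2: U <- N -> K
  P3: U <- R <- N -> K
  P4: U <- R -> K
The empty set is not sufficient: P1 (U <- N -> R -> K) has no collider blocking it and no conditioned non-collider, so it is open.
Try {N, R}:
  P1: blocked at fork node N ∈ conditioning set.
  P2: blocked at fork node N ∈ conditioning set.
  P3: blocked at chain node R ∈ conditioning set.
  P4: blocked at fork node R ∈ conditioning set.
{N, R} contains no descendant of U and blocks every backdoor path.
Every element of {N, R} is needed (dropping N leaves P2 open; dropping R leaves P4 open), so no proper subset is valid.
Among all size-2 subsets of the eligible variables, only {N, R} blocks every backdoor path, so it is the unique smallest valid adjustment set.

{N, R}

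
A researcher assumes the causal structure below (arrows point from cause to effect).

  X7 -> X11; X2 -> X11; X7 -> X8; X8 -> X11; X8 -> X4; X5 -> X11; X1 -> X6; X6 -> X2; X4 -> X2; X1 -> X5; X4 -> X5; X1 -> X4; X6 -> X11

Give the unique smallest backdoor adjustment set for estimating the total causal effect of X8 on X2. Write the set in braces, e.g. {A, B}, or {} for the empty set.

{}

Variables eligible for adjustment (non-descendants of X8, excluding X8 and X2): {X1, X6, X7}.
Backdoor paths from X8 to X2:
  P1: X8 <- X7 -> X11 <- X6 <- X1 -> X4 -> X2
  P2: X8 <- X7 -> X11 <- X6 <- X1 -> X5 <- X4 -> X2
  P3: X8 <- X7 -> X11 <- X6 -> X2
  P4: X8 <- X7 -> X11 <- X2
  P5: X8 <- X7 -> X11 <- X5 <- X1 -> X6 -> X2
  P6: X8 <- X7 -> X11 <- X5 <- X1 -> X4 -> X2
  P7: X8 <- X7 -> X11 <- X5 <- X4 <- X1 -> X6 -> X2
  P8: X8 <- X7 -> X11 <- X5 <- X4 -> X2
Each backdoor path contains an unconditioned collider, so every path is already blocked with the empty conditioning set:
  P1: blocked at collider X11 (neither it nor any descendant is in the conditioning set).
  P2: blocked at collider X11 (neither it nor any descendant is in the conditioning set).
  P3: blocked at collider X11 (neither it nor any descendant is in the conditioning set).
  P4: blocked at collider X11 (neither it nor any descendant is in the conditioning set).
  P5: blocked at collider X11 (neither it nor any descendant is in the conditioning set).
  P6: blocked at collider X11 (neither it nor any descendant is in the conditioning set).
  P7: blocked at collider X11 (neither it nor any descendant is in the conditioning set).
  P8: blocked at collider X11 (neither it nor any descendant is in the conditioning set).
The empty set is therefore the unique smallest valid set.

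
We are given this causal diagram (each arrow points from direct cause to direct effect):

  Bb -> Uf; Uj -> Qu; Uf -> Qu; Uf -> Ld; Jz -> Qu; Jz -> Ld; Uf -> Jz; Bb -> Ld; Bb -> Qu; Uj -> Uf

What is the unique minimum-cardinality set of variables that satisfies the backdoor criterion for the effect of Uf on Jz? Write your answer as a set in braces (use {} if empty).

Variables eligible for adjustment (non-descendants of Uf, excluding Uf and Jz): {Bb, Uj}.
Backdoor paths from Uf to Jz:
  P1: Uf <- Uj -> Qu <- Bb -> Ld <- Jz
  P2: Uf <- Uj -> Qu <- Jz
  P3: Uf <- Bb -> Ld <- Jz
  P4: Uf <- Bb -> Qu <- Jz
Each backdoor path contains an unconditioned collider, so every path is already blocked with the empty conditioning set:
  P1: blocked at collider Qu (neither it nor any descendant is in the conditioning set).
  P2: blocked at collider Qu (neither it nor any descendant is in the conditioning set).
  P3: blocked at collider Ld (neither it nor any descendant is in the conditioning set).
  P4: blocked at collider Qu (neither it nor any descendant is in the conditioning set).
The empty set is therefore the unique smallest valid set.

{}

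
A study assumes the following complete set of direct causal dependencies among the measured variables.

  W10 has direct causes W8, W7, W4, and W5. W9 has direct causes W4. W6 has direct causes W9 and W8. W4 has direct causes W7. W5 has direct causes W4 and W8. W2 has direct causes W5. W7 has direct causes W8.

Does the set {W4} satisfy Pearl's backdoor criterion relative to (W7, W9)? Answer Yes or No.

Backdoor paths from W7 to W9 (paths whose first edge points into W7):
  P1: W7 <- W8 -> W5 <- W4 -> W9
  P2: W7 <- W8 -> W5 -> W10 <- W4 -> W9
  P3: W7 <- W8 -> W10 <- W4 -> W9
  P4: W7 <- W8 -> W10 <- W5 <- W4 -> W9
  P5: W7 <- W8 -> W6 <- W9
Condition 1 (no descendant of W7 in the set): FAILS — W4 is a descendant of W7.
Condition 2 (every backdoor path blocked by {W4}):
  P1: blocked at collider W5 (neither it nor any descendant is in the conditioning set).
  P2: blocked at collider W10 (neither it nor any descendant is in the conditioning set).
  P3: blocked at collider W10 (neither it nor any descendant is in the conditioning set).
  P4: blocked at collider W10 (neither it nor any descendant is in the conditioning set).
  P5: blocked at collider W6 (neither it nor any descendant is in the conditioning set).
{W4} does not satisfy the backdoor criterion.

No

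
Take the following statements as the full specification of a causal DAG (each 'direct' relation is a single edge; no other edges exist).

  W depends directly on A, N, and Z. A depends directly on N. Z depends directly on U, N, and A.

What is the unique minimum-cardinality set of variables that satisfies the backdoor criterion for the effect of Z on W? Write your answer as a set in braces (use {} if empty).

Variables eligible for adjustment (non-descendants of Z, excluding Z and W): {A, N, U}.
Backdoor paths from Z to W:
  P1: Z <- N -> A -> W
  P2: Z <- N -> W
  P3: Z <- A <- N -> W
  P4: Z <- A -> W
The empty set is not sufficient: P1 (Z <- N -> A -> W) has no collider blocking it and no conditioned non-collider, so it is open.
Try {A, N}:
  P1: blocked at fork node N ∈ conditioning set.
  P2: blocked at fork node N ∈ conditioning set.
  P3: blocked at chain node A ∈ conditioning set.
  P4: blocked at fork node A ∈ conditioning set.
{A, N} contains no descendant of Z and blocks every backdoor path.
Every element of {A, N} is needed (dropping A leaves P4 open; dropping N leaves P2 open), so no proper subset is valid.
Among all size-2 subsets of the eligible variables, only {A, N} blocks every backdoor path, so it is the unique smallest valid adjustment set.

{A, N}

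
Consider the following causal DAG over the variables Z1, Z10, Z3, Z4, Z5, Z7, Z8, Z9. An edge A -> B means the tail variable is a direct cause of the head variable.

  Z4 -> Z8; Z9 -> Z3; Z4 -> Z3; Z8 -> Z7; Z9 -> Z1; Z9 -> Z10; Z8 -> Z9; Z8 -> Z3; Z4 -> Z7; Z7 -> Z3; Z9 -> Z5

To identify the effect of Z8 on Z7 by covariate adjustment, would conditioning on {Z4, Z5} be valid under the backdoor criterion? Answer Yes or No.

Backdoor paths from Z8 to Z7 (paths whose first edge points into Z8):
  P1: Z8 <- Z4 -> Z7
  P2: Z8 <- Z4 -> Z3 <- Z7
Condition 1 (no descendant of Z8 in the set): FAILS — Z5 is a descendant of Z8.
Condition 2 (every backdoor path blocked by {Z4, Z5}):
  P1: blocked at fork node Z4 ∈ conditioning set.
  P2: blocked at fork node Z4 ∈ conditioning set.
{Z4, Z5} does not satisfy the backdoor criterion.

No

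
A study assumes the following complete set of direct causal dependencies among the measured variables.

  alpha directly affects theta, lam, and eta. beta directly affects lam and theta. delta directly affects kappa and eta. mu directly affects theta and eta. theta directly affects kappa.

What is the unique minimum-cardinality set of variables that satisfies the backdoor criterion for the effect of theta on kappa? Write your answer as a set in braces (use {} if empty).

Variables eligible for adjustment (non-descendants of theta, excluding theta and kappa): {alpha, beta, delta, eta, lam, mu}.
Backdoor paths from theta to kappa:
  P1: theta <- beta -> lam <- alpha -> eta <- delta -> kappa
  P2: theta <- mu -> eta <- delta -> kappa
  P3: theta <- alpha -> eta <- delta -> kappa
Each backdoor path contains an unconditioned collider, so every path is already blocked with the empty conditioning set:
  P1: blocked at collider lam (neither it nor any descendant is in the conditioning set).
  P2: blocked at collider eta (neither it nor any descendant is in the conditioning set).
  P3: blocked at collider eta (neither it nor any descendant is in the conditioning set).
The empty set is therefore the unique smallest valid set.

{}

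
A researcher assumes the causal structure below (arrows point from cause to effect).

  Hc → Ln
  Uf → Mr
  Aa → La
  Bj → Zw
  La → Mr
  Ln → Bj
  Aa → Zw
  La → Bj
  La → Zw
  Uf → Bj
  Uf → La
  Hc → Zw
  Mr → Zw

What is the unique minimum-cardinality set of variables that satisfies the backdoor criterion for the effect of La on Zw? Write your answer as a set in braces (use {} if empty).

Variables eligible for adjustment (non-descendants of La, excluding La and Zw): {Aa, Hc, Ln, Uf}.
Backdoor paths from La to Zw:
  P1: La <- Uf -> Bj <- Ln <- Hc -> Zw
  P2: La <- Uf -> Bj -> Zw
  P3: La <- Uf -> Mr -> Zw
  P4: La <- Aa -> Zw
The empty set is not sufficient: P2 (La <- Uf -> Bj -> Zw) has no collider blocking it and no conditioned non-collider, so it is open.
Try {Aa, Uf}:
  P1: blocked at fork node Uf ∈ conditioning set.
  P2: blocked at fork node Uf ∈ conditioning set.
  P3: blocked at fork node Uf ∈ conditioning set.
  P4: blocked at fork node Aa ∈ conditioning set.
{Aa, Uf} contains no descendant of La and blocks every backdoor path.
Every element of {Aa, Uf} is needed (dropping Aa leaves P4 open; dropping Uf leaves P2 open), so no proper subset is valid.
Among all size-2 subsets of the eligible variables, only {Aa, Uf} blocks every backdoor path, so it is the unique smallest valid adjustment set.

{Aa, Uf}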